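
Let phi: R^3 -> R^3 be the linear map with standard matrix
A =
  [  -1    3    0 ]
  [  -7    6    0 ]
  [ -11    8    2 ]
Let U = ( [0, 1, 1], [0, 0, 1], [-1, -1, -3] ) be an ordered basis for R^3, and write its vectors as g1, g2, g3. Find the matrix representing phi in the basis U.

Let P have columns g1, ..., g3. Then [phi]_U = P^(-1) A P.
Here det P = -1, so P^(-1) is integer; computing A P first and then P^(-1)(A P) gives [[3, 0, 3], [-2, 2, 0], [-3, 0, 2]].

[[3, 0, 3], [-2, 2, 0], [-3, 0, 2]]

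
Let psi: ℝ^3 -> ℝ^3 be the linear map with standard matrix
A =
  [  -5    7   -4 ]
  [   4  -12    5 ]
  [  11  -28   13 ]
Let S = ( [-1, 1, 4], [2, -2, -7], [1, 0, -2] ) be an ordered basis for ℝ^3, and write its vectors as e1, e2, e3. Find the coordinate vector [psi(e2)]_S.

[-1, 1, 1]

Column 2 of [psi]_S is the S-coordinate vector of psi(e2).
In standard coordinates psi(e2) = A e2 = [4, -3, -13].
Converting to S: [4, -3, -13] = -e1 + e2 + e3, so the coordinate vector is [-1, 1, 1].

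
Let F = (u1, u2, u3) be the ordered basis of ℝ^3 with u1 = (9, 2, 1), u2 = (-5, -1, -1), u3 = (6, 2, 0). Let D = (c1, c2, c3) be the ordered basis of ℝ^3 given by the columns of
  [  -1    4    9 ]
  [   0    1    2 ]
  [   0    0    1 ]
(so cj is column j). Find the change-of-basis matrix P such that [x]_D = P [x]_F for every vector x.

Take x = uj: its F-coordinates are the j-th standard unit vector, so P e_j — column j of P — equals [uj]_D.
u1 = 0·c1 + 0·c2 + c3, giving column 1 = (0, 0, 1); repeating for each j gives P = [[0, 0, 2], [0, 1, 2], [1, -1, 0]].

[[0, 0, 2], [0, 1, 2], [1, -1, 0]]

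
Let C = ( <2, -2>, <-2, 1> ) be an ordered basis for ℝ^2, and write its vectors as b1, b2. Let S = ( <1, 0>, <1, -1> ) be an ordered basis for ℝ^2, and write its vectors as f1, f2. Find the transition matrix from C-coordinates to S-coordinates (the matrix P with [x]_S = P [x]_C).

[[0, -1], [2, -1]]

Let M have columns bj and N have columns fj. Then for every x, N [x]_S = x = M [x]_C, so P = N^(-1) M.
Since det N = -1, N^(-1) has integer entries; multiplying gives P = [[0, -1], [2, -1]].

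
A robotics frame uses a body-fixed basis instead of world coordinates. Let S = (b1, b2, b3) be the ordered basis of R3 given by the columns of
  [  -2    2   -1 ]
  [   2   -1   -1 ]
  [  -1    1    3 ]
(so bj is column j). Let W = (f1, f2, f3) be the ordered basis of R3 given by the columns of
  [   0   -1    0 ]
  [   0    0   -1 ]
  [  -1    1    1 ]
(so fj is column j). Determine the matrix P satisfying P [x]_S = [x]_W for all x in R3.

Column j of P is [bj]_W, since P maps S-coordinates to W-coordinates.
Expressing b1 in W: b1 = f1 + 2f2 - 2f3, so column 1 of P is <1, 2, -2>.
Doing the same for each bj gives P = [[1, -2, -1], [2, -2, 1], [-2, 1, 1]].

[[1, -2, -1], [2, -2, 1], [-2, 1, 1]]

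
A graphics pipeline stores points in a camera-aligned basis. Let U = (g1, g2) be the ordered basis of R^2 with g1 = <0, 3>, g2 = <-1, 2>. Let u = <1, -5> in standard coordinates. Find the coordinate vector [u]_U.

[u]_U is the unique c with M c = u, where M has columns g1, g2.
System: 0c_1 - c_2 = 1, 3c_1 + 2c_2 = -5; solving gives c_1 = -1, c_2 = -1.
Check: -g1 - g2 = <1, -5>.

<-1, -1>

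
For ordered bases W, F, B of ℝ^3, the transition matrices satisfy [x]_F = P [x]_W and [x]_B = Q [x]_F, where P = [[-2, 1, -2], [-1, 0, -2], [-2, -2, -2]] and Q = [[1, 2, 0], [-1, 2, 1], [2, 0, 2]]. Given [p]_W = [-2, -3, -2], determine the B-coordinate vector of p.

First [p]_F = P [p]_W = [5, 6, 14].
Then [p]_B = Q [p]_F = [17, 21, 38].

[17, 21, 38]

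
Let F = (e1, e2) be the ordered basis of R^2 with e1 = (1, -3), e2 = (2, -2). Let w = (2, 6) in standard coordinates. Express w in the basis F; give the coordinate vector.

(-4, 3)

Write w = c_1 e1 + c_2 e2 and solve for the c_i.
System: c_1 + 2c_2 = 2, -3c_1 - 2c_2 = 6; solving gives c_1 = -4, c_2 = 3.
Check: -4e1 + 3e2 = (2, 6).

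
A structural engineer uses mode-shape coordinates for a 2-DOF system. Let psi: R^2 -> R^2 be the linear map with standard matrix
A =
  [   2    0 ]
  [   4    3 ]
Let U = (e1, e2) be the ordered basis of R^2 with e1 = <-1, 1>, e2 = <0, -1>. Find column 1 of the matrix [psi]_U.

Column 1 of [psi]_U is the U-coordinate vector of psi(e1).
In standard coordinates psi(e1) = A e1 = <-2, -1>.
Converting to U: <-2, -1> = 2e1 + 3e2, so the coordinate vector is <2, 3>.

<2, 3>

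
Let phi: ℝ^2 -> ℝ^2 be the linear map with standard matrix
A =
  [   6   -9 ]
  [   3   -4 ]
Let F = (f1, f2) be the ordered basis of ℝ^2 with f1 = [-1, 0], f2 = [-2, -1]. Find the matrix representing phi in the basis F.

[[0, -1], [3, 2]]

The j-th column of [phi]_F is [phi(fj)]_F.
phi(f1) = A f1 = [-6, -3] = 0·f1 + 3f2, so column 1 is [0, 3].
Repeating for f2 and assembling the columns gives [[0, -1], [3, 2]].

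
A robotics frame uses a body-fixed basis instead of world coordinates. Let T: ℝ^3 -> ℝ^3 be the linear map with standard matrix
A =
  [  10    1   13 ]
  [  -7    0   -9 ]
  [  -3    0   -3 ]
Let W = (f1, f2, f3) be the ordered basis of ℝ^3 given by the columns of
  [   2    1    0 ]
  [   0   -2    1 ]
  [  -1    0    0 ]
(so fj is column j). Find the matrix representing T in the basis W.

The j-th column of [T]_W is [T(fj)]_W.
T(f1) = A f1 = (7, -5, -3) = 3f1 + f2 - 3f3, so column 1 is (3, 1, -3).
Repeating for f2, f3 and assembling the columns gives [[3, 3, 0], [1, 2, 1], [-3, -3, 2]].

[[3, 3, 0], [1, 2, 1], [-3, -3, 2]]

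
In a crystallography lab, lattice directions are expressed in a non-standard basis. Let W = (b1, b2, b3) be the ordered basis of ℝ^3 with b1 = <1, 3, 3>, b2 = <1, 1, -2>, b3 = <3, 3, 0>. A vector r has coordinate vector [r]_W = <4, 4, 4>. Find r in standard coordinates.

By definition r = 4b1 + 4b2 + 4b3.
Summing componentwise gives <20, 28, 4>.

<20, 28, 4>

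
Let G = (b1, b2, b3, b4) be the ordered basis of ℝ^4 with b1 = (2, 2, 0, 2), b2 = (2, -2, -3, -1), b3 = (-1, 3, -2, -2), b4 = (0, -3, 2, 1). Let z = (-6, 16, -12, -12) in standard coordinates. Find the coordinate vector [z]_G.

(-1, 0, 4, -2)

We seek scalars with c_1 b1 + ... + c_4 b4 = z; equivalently solve M c = z where the columns of M are b1, ..., b4.
Row-reducing the augmented matrix [M | z] gives c = (-1, 0, 4, -2).
Check: -b1 + 0·b2 + 4b3 - 2b4 = (-6, 16, -12, -12).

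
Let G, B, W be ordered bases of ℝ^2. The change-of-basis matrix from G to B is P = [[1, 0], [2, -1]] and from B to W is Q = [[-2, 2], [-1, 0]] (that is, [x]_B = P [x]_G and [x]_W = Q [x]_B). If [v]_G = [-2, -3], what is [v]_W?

[2, 2]

Apply P to get B-coordinates [-2, -1], then Q to get W-coordinates.
The result is [v]_W = [2, 2].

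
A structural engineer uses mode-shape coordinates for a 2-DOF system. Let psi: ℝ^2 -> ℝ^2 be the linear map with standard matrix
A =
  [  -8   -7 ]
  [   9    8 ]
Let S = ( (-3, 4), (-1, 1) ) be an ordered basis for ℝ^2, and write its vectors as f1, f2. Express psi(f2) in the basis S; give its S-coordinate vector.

(0, -1)

Column 2 of [psi]_S is the S-coordinate vector of psi(f2).
In standard coordinates psi(f2) = A f2 = (1, -1).
Converting to S: (1, -1) = 0·f1 - f2, so the coordinate vector is (0, -1).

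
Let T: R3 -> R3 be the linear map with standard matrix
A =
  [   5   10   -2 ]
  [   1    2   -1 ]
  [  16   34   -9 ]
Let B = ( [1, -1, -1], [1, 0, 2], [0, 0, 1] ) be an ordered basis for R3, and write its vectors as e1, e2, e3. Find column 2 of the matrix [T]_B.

[1, 0, -1]

Compute T(e2) = A e2 = [1, -1, -2] in standard coordinates.
Then write this in B-coordinates: solve for y in y_1 e1 + ... + y_3 e3 = [1, -1, -2].
This gives y = [1, 0, -1], which is column 2 of [T]_B.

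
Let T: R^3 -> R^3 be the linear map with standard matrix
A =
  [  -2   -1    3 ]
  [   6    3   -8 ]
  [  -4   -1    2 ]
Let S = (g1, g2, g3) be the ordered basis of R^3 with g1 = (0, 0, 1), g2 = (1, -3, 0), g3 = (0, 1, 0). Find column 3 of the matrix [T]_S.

Column 3 of [T]_S is the S-coordinate vector of T(g3).
In standard coordinates T(g3) = A g3 = (-1, 3, -1).
Converting to S: (-1, 3, -1) = -g1 - g2 + 0·g3, so the coordinate vector is (-1, -1, 0).

(-1, -1, 0)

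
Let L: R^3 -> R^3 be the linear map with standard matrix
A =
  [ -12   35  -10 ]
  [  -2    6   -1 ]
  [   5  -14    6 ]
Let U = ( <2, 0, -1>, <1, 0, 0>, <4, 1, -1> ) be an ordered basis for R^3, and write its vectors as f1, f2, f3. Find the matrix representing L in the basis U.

The j-th column of [L]_U is [L(fj)]_U.
L(f1) = A f1 = <-14, -3, 4> = -f1 + 0·f2 - 3f3, so column 1 is <-1, 0, -3>.
Repeating for f2, f3 and assembling the columns gives [[-1, -3, 1], [0, 2, -1], [-3, -2, -1]].

[[-1, -3, 1], [0, 2, -1], [-3, -2, -1]]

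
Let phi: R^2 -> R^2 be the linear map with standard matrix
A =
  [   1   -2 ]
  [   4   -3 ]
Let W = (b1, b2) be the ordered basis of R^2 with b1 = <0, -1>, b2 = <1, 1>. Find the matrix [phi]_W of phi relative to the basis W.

[[-1, -2], [2, -1]]

With P the matrix whose columns are b1, b2, [phi]_W = P^(-1) A P.
Column by column: phi(b1) = A b1 = <2, 3>; its W-coordinates <-1, 2> give column 1.
Continuing for each basis vector yields [phi]_W = [[-1, -2], [2, -1]].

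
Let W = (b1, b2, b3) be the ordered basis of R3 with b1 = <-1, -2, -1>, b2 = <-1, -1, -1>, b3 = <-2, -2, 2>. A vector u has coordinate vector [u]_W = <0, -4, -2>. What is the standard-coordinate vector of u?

By definition u = 0·b1 - 4b2 - 2b3.
Summing componentwise gives <8, 8, 0>.

<8, 8, 0>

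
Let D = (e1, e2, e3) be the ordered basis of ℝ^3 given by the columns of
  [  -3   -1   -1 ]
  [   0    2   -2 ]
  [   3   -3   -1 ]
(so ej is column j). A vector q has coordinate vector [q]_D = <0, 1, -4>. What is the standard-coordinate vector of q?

<3, 10, 1>

By definition q = 0·e1 + e2 - 4e3.
Summing componentwise gives <3, 10, 1>.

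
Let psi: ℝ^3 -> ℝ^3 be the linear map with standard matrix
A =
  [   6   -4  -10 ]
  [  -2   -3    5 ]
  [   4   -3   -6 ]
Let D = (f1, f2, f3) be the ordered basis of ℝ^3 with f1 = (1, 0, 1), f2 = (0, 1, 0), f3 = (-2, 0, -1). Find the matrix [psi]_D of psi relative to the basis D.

The j-th column of [psi]_D is [psi(fj)]_D.
psi(f1) = A f1 = (-4, 3, -2) = 0·f1 + 3f2 + 2f3, so column 1 is (0, 3, 2).
Repeating for f2, f3 and assembling the columns gives [[0, -2, -2], [3, -3, -1], [2, 1, 0]].

[[0, -2, -2], [3, -3, -1], [2, 1, 0]]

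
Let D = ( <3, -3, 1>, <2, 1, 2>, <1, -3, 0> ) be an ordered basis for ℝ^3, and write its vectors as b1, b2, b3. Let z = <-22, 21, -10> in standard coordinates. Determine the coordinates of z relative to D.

Write z = c_1 b1 + ... + c_3 b3 and solve for the c_i.
Gaussian elimination on [M | z] yields c = (-4, -3, -4).
Check: -4b1 - 3b2 - 4b3 = <-22, 21, -10>.

<-4, -3, -4>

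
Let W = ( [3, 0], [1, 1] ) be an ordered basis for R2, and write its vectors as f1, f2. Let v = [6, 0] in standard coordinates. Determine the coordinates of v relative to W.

Write v = c_1 f1 + c_2 f2 and solve for the c_i.
System: 3c_1 + c_2 = 6, 0c_1 + c_2 = 0; solving gives c_1 = 2, c_2 = 0.
Check: 2f1 + 0·f2 = [6, 0].

[2, 0]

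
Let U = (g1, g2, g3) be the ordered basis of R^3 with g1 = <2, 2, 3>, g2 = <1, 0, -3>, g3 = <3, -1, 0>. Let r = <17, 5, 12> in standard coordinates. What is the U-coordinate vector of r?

We seek scalars with c_1 g1 + ... + c_3 g3 = r; equivalently solve M c = r where the columns of M are g1, ..., g3.
Row-reducing the augmented matrix [M | r] gives c = (4, 0, 3).
Check: 4g1 + 0·g2 + 3g3 = <17, 5, 12>.

<4, 0, 3>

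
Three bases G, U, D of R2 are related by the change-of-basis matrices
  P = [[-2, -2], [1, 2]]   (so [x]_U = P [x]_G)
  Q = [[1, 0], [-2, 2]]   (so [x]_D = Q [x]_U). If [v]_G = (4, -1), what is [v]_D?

Composing the changes, [v]_D = Q P [v]_G.
Q P = [[-2, -2], [6, 8]]; applying this to (4, -1) gives (-6, 16).

(-6, 16)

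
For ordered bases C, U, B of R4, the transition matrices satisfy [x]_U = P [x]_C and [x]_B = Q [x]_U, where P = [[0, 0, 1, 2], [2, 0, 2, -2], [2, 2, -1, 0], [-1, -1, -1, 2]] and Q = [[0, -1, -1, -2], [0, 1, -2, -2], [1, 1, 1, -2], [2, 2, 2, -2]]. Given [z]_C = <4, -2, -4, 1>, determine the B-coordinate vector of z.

<-14, -26, -4, 0>

Apply P to get U-coordinates <-2, -2, 8, 4>, then Q to get B-coordinates.
The result is [z]_B = <-14, -26, -4, 0>.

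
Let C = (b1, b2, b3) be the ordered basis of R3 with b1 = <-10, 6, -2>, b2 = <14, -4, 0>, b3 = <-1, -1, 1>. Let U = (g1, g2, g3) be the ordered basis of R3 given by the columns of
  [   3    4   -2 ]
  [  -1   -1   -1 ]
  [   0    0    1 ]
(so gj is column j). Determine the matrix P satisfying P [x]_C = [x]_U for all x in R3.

[[-2, 2, -1], [-2, 2, 1], [-2, 0, 1]]

Column j of P is [bj]_U, since P maps C-coordinates to U-coordinates.
Expressing b1 in U: b1 = -2g1 - 2g2 - 2g3, so column 1 of P is <-2, -2, -2>.
Doing the same for each bj gives P = [[-2, 2, -1], [-2, 2, 1], [-2, 0, 1]].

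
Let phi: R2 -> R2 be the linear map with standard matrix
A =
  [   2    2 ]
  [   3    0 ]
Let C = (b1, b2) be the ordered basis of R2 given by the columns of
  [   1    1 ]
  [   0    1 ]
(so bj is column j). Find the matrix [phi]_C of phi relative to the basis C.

[[-1, 1], [3, 3]]

Let P have columns b1, b2. Then [phi]_C = P^(-1) A P.
Here det P = 1, so P^(-1) is integer; computing A P first and then P^(-1)(A P) gives [[-1, 1], [3, 3]].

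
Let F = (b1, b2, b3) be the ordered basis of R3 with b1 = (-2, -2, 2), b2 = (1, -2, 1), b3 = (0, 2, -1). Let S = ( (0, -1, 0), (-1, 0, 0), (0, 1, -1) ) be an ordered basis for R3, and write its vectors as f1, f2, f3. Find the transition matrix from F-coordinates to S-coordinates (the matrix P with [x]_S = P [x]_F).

Column j of P is [bj]_S, since P maps F-coordinates to S-coordinates.
Expressing b1 in S: b1 = 0·f1 + 2f2 - 2f3, so column 1 of P is (0, 2, -2).
Doing the same for each bj gives P = [[0, 1, -1], [2, -1, 0], [-2, -1, 1]].

[[0, 1, -1], [2, -1, 0], [-2, -1, 1]]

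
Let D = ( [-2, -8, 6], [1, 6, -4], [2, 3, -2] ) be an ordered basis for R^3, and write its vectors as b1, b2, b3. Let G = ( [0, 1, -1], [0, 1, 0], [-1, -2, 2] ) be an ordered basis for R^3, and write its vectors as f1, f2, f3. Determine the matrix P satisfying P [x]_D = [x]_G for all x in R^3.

Take x = bj: its D-coordinates are the j-th standard unit vector, so P e_j — column j of P — equals [bj]_G.
b1 = -2f1 - 2f2 + 2f3, giving column 1 = [-2, -2, 2]; repeating for each j gives P = [[-2, 2, -2], [-2, 2, 1], [2, -1, -2]].

[[-2, 2, -2], [-2, 2, 1], [2, -1, -2]]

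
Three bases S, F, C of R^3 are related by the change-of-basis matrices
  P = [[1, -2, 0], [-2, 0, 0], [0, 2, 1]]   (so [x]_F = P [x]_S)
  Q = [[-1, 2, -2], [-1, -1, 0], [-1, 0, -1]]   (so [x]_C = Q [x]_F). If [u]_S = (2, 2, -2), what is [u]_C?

First [u]_F = P [u]_S = (-2, -4, 2).
Then [u]_C = Q [u]_F = (-10, 6, 0).

(-10, 6, 0)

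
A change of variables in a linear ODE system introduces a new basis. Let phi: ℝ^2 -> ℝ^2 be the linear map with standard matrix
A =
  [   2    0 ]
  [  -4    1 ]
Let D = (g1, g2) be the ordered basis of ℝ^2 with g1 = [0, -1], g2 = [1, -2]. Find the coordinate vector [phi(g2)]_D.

Compute phi(g2) = A g2 = [2, -6] in standard coordinates.
Then write this in D-coordinates: solve for y in y_1 g1 + y_2 g2 = [2, -6].
This gives y = [2, 2], which is column 2 of [phi]_D.

[2, 2]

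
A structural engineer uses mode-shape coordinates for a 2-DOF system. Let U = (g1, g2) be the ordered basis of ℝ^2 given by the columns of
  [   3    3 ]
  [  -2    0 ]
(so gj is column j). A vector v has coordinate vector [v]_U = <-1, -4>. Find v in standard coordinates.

<-15, 2>

v = M [v]_U, where M has columns g1, g2.
Carrying out the matrix-vector product, v = <-15, 2>.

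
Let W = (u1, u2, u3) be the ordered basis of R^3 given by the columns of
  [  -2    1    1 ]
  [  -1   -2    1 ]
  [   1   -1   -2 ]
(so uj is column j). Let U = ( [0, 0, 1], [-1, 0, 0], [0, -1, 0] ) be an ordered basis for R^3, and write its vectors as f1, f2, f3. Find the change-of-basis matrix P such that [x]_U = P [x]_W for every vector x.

[[1, -1, -2], [2, -1, -1], [1, 2, -1]]

Column j of P is [uj]_U, since P maps W-coordinates to U-coordinates.
Expressing u1 in U: u1 = f1 + 2f2 + f3, so column 1 of P is [1, 2, 1].
Doing the same for each uj gives P = [[1, -1, -2], [2, -1, -1], [1, 2, -1]].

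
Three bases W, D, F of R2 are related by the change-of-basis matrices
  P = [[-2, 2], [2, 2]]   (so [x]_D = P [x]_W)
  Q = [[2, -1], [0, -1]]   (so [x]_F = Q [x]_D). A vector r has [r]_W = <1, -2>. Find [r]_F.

<-10, 2>

First [r]_D = P [r]_W = <-6, -2>.
Then [r]_F = Q [r]_D = <-10, 2>.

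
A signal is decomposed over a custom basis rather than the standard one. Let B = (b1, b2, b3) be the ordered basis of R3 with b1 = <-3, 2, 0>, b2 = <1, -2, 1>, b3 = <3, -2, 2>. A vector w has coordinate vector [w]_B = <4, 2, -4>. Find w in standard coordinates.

<-22, 12, -6>

The coordinates say w = 4b1 + 2b2 - 4b3; adding the scaled basis vectors gives <-22, 12, -6>.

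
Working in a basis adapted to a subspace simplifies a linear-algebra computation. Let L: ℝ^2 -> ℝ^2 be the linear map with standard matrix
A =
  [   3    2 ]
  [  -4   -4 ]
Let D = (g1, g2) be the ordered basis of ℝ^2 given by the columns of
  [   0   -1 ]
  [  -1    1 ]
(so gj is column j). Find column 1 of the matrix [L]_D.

Column 1 of [L]_D is the D-coordinate vector of L(g1).
In standard coordinates L(g1) = A g1 = [-2, 4].
Converting to D: [-2, 4] = -2g1 + 2g2, so the coordinate vector is [-2, 2].

[-2, 2]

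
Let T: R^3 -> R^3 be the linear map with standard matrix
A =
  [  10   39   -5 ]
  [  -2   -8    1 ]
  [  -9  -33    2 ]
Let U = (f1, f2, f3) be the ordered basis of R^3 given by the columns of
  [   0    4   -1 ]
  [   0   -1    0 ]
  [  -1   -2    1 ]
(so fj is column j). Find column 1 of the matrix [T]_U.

<-1, 1, -1>

Compute T(f1) = A f1 = <5, -1, -2> in standard coordinates.
Then write this in U-coordinates: solve for y in y_1 f1 + ... + y_3 f3 = <5, -1, -2>.
This gives y = <-1, 1, -1>, which is column 1 of [T]_U.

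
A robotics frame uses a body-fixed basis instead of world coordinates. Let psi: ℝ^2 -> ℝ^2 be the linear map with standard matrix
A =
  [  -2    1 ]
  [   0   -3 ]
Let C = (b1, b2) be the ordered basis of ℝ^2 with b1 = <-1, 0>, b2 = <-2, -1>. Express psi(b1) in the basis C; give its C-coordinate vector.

Column 1 of [psi]_C is the C-coordinate vector of psi(b1).
In standard coordinates psi(b1) = A b1 = <2, 0>.
Converting to C: <2, 0> = -2b1 + 0·b2, so the coordinate vector is <-2, 0>.

<-2, 0>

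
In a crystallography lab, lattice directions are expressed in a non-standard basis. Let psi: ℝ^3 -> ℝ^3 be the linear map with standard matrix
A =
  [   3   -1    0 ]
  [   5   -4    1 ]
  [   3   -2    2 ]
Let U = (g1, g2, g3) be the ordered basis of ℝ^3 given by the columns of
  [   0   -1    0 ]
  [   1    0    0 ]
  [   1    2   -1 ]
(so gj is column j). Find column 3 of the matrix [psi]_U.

[-1, 0, 1]

Compute psi(g3) = A g3 = [0, -1, -2] in standard coordinates.
Then write this in U-coordinates: solve for y in y_1 g1 + ... + y_3 g3 = [0, -1, -2].
This gives y = [-1, 0, 1], which is column 3 of [psi]_U.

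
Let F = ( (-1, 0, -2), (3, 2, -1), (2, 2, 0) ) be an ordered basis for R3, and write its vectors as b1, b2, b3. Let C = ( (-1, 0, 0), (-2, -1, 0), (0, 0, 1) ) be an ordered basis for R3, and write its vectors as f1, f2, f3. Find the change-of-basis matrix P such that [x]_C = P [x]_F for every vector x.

[[1, 1, 2], [0, -2, -2], [-2, -1, 0]]

Let M have columns bj and N have columns fj. Then for every x, N [x]_C = x = M [x]_F, so P = N^(-1) M.
Since det N = 1, N^(-1) has integer entries; multiplying gives P = [[1, 1, 2], [0, -2, -2], [-2, -1, 0]].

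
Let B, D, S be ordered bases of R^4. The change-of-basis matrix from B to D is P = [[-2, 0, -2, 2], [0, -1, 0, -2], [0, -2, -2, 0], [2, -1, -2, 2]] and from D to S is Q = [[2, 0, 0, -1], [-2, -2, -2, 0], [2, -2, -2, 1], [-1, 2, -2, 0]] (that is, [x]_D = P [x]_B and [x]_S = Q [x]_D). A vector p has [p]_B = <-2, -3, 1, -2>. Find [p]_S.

<3, -18, -33, 8>

First [p]_D = P [p]_B = <-2, 7, 4, -7>.
Then [p]_S = Q [p]_D = <3, -18, -33, 8>.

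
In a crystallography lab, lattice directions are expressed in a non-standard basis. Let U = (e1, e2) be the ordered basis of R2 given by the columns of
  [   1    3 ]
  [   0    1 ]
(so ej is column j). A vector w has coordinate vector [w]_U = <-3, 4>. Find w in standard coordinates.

<9, 4>

By definition w = -3e1 + 4e2.
Summing componentwise gives <9, 4>.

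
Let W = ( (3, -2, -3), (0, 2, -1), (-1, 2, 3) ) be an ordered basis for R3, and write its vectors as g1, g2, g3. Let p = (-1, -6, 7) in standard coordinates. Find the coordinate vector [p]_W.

[p]_W is the unique c with M c = p, where M has columns g1, ..., g3.
Row-reducing the augmented matrix [M | p] gives c = (0, -4, 1).
Check: 0·g1 - 4g2 + g3 = (-1, -6, 7).

(0, -4, 1)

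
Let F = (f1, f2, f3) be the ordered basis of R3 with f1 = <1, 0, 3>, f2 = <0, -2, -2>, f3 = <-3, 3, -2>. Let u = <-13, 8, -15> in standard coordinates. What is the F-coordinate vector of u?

<-1, 2, 4>

[u]_F is the unique c with M c = u, where M has columns f1, ..., f3.
Solving this 3x3 system gives c = (-1, 2, 4).
Check: -f1 + 2f2 + 4f3 = <-13, 8, -15>.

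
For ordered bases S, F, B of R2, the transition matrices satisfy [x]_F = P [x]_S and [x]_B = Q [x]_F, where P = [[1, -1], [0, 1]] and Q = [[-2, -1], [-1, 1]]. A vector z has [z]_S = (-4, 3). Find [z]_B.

Composing the changes, [z]_B = Q P [z]_S.
Q P = [[-2, 1], [-1, 2]]; applying this to (-4, 3) gives (11, 10).

(11, 10)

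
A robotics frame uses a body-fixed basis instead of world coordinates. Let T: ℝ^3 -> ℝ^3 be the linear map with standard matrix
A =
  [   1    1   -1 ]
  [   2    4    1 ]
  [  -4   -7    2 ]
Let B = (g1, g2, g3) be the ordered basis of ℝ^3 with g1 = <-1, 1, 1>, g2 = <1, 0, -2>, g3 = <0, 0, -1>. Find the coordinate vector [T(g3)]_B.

<-1, 0, 1>

Compute T(g3) = A g3 = <1, -1, -2> in standard coordinates.
Then write this in B-coordinates: solve for y in y_1 g1 + ... + y_3 g3 = <1, -1, -2>.
This gives y = <-1, 0, 1>, which is column 3 of [T]_B.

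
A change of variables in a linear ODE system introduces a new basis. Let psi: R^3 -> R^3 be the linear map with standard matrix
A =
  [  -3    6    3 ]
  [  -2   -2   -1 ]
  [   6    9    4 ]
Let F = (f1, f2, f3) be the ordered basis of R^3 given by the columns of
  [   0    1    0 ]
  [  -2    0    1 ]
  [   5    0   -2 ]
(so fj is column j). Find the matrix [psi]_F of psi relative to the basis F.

The j-th column of [psi]_F is [psi(fj)]_F.
psi(f1) = A f1 = (3, -1, 2) = 0·f1 + 3f2 - f3, so column 1 is (0, 3, -1).
Repeating for f2, f3 and assembling the columns gives [[0, 2, 1], [3, -3, 0], [-1, 2, 2]].

[[0, 2, 1], [3, -3, 0], [-1, 2, 2]]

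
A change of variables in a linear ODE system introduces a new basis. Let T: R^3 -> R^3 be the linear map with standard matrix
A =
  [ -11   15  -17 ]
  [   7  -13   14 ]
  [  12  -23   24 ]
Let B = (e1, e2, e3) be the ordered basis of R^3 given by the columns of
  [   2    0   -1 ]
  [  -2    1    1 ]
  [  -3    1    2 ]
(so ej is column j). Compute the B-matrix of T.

[[-1, -2, -3], [-3, -1, 0], [-1, -2, 2]]

With P the matrix whose columns are e1, ..., e3, [T]_B = P^(-1) A P.
Column by column: T(e1) = A e1 = (-1, -2, -2); its B-coordinates (-1, -3, -1) give column 1.
Continuing for each basis vector yields [T]_B = [[-1, -2, -3], [-3, -1, 0], [-1, -2, 2]].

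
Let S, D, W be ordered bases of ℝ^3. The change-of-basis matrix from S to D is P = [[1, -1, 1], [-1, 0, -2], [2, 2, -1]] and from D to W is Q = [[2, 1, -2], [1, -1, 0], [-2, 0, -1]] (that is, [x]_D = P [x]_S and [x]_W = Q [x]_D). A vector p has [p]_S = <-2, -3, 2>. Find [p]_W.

<28, 5, 6>

Composing the changes, [p]_W = Q P [p]_S.
Q P = [[-3, -6, 2], [2, -1, 3], [-4, 0, -1]]; applying this to <-2, -3, 2> gives <28, 5, 6>.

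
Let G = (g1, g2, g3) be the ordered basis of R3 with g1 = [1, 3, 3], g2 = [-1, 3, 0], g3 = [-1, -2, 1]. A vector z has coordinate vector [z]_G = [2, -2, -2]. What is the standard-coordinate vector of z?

By definition z = 2g1 - 2g2 - 2g3.
Summing componentwise gives [6, 4, 4].

[6, 4, 4]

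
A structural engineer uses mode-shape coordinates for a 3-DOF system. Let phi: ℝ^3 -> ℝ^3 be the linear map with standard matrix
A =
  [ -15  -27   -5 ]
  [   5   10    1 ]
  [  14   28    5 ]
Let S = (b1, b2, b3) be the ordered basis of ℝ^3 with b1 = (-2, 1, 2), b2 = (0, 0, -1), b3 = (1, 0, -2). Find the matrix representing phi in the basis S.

Let P have columns b1, ..., b3. Then [phi]_S = P^(-1) A P.
Here det P = -1, so P^(-1) is integer; computing A P first and then P^(-1)(A P) gives [[2, -1, 3], [0, -3, 0], [-3, 3, 1]].

[[2, -1, 3], [0, -3, 0], [-3, 3, 1]]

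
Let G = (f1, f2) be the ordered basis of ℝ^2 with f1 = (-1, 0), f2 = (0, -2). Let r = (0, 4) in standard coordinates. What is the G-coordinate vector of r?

Write r = c_1 f1 + c_2 f2 and solve for the c_i.
System: -c_1 + 0c_2 = 0, 0c_1 - 2c_2 = 4; solving gives c_1 = 0, c_2 = -2.
Check: 0·f1 - 2f2 = (0, 4).

(0, -2)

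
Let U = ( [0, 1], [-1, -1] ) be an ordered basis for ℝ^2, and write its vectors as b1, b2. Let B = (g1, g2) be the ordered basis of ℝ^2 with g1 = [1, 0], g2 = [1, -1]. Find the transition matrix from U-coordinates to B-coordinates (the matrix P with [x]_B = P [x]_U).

Column j of P is [bj]_B, since P maps U-coordinates to B-coordinates.
Expressing b1 in B: b1 = g1 - g2, so column 1 of P is [1, -1].
Doing the same for each bj gives P = [[1, -2], [-1, 1]].

[[1, -2], [-1, 1]]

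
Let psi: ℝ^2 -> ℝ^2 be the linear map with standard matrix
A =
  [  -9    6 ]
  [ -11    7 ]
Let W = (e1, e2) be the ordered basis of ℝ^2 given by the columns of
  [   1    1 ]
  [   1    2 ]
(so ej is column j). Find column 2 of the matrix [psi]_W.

Compute psi(e2) = A e2 = <3, 3> in standard coordinates.
Then write this in W-coordinates: solve for y in y_1 e1 + y_2 e2 = <3, 3>.
This gives y = <3, 0>, which is column 2 of [psi]_W.

<3, 0>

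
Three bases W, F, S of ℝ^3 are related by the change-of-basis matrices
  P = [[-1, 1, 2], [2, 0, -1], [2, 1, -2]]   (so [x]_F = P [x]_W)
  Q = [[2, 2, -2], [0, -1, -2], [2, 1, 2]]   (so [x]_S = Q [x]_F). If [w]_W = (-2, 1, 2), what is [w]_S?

(16, 20, -6)

Apply P to get F-coordinates (7, -6, -7), then Q to get S-coordinates.
The result is [w]_S = (16, 20, -6).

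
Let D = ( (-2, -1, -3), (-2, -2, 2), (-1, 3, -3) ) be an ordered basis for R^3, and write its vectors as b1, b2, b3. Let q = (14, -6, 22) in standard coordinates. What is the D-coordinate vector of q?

(-4, -1, -4)

We seek scalars with c_1 b1 + ... + c_3 b3 = q; equivalently solve M c = q where the columns of M are b1, ..., b3.
Gaussian elimination on [M | q] yields c = (-4, -1, -4).
Check: -4b1 - b2 - 4b3 = (14, -6, 22).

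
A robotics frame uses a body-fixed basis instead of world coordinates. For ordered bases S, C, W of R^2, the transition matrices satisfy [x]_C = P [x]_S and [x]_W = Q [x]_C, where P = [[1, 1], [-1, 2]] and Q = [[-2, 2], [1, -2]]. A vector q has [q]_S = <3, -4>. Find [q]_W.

Apply P to get C-coordinates <-1, -11>, then Q to get W-coordinates.
The result is [q]_W = <-20, 21>.

<-20, 21>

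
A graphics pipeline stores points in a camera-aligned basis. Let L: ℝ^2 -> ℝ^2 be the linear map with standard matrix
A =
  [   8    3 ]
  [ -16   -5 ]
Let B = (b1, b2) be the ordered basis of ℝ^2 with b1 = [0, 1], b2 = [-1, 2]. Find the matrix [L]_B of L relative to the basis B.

[[1, 2], [-3, 2]]

With P the matrix whose columns are b1, b2, [L]_B = P^(-1) A P.
Column by column: L(b1) = A b1 = [3, -5]; its B-coordinates [1, -3] give column 1.
Continuing for each basis vector yields [L]_B = [[1, 2], [-3, 2]].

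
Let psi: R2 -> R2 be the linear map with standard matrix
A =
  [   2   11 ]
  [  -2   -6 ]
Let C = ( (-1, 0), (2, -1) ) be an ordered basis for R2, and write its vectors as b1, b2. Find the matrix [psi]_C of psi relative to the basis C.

[[-2, 3], [-2, -2]]

With P the matrix whose columns are b1, b2, [psi]_C = P^(-1) A P.
Column by column: psi(b1) = A b1 = (-2, 2); its C-coordinates (-2, -2) give column 1.
Continuing for each basis vector yields [psi]_C = [[-2, 3], [-2, -2]].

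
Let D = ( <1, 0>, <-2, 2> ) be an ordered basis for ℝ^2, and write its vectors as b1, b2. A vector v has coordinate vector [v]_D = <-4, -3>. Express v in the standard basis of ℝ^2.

v = M [v]_D, where M has columns b1, b2.
Carrying out the matrix-vector product, v = <2, -6>.

<2, -6>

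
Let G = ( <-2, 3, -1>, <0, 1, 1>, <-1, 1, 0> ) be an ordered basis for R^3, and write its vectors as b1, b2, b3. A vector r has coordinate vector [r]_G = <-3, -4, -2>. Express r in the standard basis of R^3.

By definition r = -3b1 - 4b2 - 2b3.
Summing componentwise gives <8, -15, -1>.

<8, -15, -1>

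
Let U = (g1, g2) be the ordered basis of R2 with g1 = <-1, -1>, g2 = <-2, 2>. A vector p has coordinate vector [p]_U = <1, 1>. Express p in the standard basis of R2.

p = M [p]_U, where M has columns g1, g2.
Carrying out the matrix-vector product, p = <-3, 1>.

<-3, 1>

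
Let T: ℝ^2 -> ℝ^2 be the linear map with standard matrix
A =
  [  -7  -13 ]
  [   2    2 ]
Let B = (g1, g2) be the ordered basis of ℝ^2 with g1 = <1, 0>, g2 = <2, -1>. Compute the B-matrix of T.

[[-3, 3], [-2, -2]]

With P the matrix whose columns are g1, g2, [T]_B = P^(-1) A P.
Column by column: T(g1) = A g1 = <-7, 2>; its B-coordinates <-3, -2> give column 1.
Continuing for each basis vector yields [T]_B = [[-3, 3], [-2, -2]].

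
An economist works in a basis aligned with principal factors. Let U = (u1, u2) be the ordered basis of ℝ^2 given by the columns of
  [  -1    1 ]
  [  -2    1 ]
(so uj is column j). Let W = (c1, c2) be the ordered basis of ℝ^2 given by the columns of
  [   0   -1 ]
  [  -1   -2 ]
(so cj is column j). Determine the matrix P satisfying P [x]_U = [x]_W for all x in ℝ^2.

[[0, 1], [1, -1]]

Let M have columns uj and N have columns cj. Then for every x, N [x]_W = x = M [x]_U, so P = N^(-1) M.
Since det N = -1, N^(-1) has integer entries; multiplying gives P = [[0, 1], [1, -1]].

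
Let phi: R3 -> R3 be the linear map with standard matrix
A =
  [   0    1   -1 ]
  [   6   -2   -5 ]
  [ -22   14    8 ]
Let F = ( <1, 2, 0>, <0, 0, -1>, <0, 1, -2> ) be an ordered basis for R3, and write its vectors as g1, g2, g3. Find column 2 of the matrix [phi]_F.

<1, 2, 3>

Compute phi(g2) = A g2 = <1, 5, -8> in standard coordinates.
Then write this in F-coordinates: solve for y in y_1 g1 + ... + y_3 g3 = <1, 5, -8>.
This gives y = <1, 2, 3>, which is column 2 of [phi]_F.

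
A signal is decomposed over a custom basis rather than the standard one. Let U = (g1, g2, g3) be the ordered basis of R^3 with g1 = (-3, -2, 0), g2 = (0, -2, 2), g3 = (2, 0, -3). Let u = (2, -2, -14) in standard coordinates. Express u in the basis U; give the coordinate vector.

(2, -1, 4)

Write u = c_1 g1 + ... + c_3 g3 and solve for the c_i.
Row-reducing the augmented matrix [M | u] gives c = (2, -1, 4).
Check: 2g1 - g2 + 4g3 = (2, -2, -14).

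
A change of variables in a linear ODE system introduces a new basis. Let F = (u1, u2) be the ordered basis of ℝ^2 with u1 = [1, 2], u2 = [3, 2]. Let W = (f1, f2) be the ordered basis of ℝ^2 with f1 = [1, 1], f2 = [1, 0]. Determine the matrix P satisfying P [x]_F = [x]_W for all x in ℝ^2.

[[2, 2], [-1, 1]]

Column j of P is [uj]_W, since P maps F-coordinates to W-coordinates.
Expressing u1 in W: u1 = 2f1 - f2, so column 1 of P is [2, -1].
Doing the same for each uj gives P = [[2, 2], [-1, 1]].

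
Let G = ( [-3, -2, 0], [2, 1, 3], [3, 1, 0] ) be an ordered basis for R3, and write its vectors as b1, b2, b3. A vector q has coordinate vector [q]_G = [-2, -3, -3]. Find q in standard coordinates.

q = M [q]_G, where M has columns b1, ..., b3.
Carrying out the matrix-vector product, q = [-9, -2, -9].

[-9, -2, -9]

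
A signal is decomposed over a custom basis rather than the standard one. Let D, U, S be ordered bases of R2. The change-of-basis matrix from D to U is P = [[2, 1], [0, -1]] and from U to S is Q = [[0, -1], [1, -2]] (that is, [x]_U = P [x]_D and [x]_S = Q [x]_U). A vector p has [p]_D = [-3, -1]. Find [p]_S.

Composing the changes, [p]_S = Q P [p]_D.
Q P = [[0, 1], [2, 3]]; applying this to [-3, -1] gives [-1, -9].

[-1, -9]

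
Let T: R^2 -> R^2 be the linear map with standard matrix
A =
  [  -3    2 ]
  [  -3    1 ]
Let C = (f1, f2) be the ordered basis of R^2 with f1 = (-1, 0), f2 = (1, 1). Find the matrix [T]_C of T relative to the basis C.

With P the matrix whose columns are f1, f2, [T]_C = P^(-1) A P.
Column by column: T(f1) = A f1 = (3, 3); its C-coordinates (0, 3) give column 1.
Continuing for each basis vector yields [T]_C = [[0, -1], [3, -2]].

[[0, -1], [3, -2]]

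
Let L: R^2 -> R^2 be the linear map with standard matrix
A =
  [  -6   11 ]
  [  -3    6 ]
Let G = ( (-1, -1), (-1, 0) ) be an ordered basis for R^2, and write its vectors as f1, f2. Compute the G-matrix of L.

Let P have columns f1, f2. Then [L]_G = P^(-1) A P.
Here det P = -1, so P^(-1) is integer; computing A P first and then P^(-1)(A P) gives [[3, -3], [2, -3]].

[[3, -3], [2, -3]]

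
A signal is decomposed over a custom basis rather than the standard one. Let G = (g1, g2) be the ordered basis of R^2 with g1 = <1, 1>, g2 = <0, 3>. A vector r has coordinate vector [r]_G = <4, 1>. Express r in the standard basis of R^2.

By definition r = 4g1 + g2.
Summing componentwise gives <4, 7>.

<4, 7>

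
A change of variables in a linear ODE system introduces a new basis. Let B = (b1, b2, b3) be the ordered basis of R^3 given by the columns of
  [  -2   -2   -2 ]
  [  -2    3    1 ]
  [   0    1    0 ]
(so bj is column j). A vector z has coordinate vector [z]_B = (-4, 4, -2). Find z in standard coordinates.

z = M [z]_B, where M has columns b1, ..., b3.
Carrying out the matrix-vector product, z = (4, 18, 4).

(4, 18, 4)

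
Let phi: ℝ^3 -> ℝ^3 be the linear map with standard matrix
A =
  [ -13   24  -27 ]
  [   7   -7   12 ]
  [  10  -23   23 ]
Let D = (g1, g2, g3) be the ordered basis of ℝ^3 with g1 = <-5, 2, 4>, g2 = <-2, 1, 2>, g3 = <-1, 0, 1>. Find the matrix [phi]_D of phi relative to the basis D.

Let P have columns g1, ..., g3. Then [phi]_D = P^(-1) A P.
Here det P = -1, so P^(-1) is integer; computing A P first and then P^(-1)(A P) gives [[-1, 1, 1], [1, 1, 3], [-2, -3, 3]].

[[-1, 1, 1], [1, 1, 3], [-2, -3, 3]]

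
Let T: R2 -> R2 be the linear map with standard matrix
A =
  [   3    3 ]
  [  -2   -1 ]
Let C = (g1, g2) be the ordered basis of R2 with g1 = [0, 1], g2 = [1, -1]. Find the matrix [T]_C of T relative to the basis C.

Let P have columns g1, g2. Then [T]_C = P^(-1) A P.
Here det P = -1, so P^(-1) is integer; computing A P first and then P^(-1)(A P) gives [[2, -1], [3, 0]].

[[2, -1], [3, 0]]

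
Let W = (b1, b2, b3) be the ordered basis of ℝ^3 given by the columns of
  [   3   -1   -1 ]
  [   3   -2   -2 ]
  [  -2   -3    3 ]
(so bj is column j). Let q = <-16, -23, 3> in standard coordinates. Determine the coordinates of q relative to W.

We seek scalars with c_1 b1 + ... + c_3 b3 = q; equivalently solve M c = q where the columns of M are b1, ..., b3.
Gaussian elimination on [M | q] yields c = (-3, 4, 3).
Check: -3b1 + 4b2 + 3b3 = <-16, -23, 3>.

<-3, 4, 3>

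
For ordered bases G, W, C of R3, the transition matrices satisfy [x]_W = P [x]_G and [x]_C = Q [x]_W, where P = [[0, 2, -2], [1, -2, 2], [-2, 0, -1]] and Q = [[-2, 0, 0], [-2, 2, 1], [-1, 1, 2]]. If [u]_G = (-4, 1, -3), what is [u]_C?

(-16, -29, 2)

Composing the changes, [u]_C = Q P [u]_G.
Q P = [[0, -4, 4], [0, -8, 7], [-3, -4, 2]]; applying this to (-4, 1, -3) gives (-16, -29, 2).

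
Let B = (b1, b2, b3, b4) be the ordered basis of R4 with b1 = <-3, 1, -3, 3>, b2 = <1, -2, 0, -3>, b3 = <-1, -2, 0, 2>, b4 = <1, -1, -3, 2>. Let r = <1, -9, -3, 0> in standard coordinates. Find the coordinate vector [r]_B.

<0, 2, 2, 1>

[r]_B is the unique c with M c = r, where M has columns b1, ..., b4.
Row-reducing the augmented matrix [M | r] gives c = (0, 2, 2, 1).
Check: 0·b1 + 2b2 + 2b3 + b4 = <1, -9, -3, 0>.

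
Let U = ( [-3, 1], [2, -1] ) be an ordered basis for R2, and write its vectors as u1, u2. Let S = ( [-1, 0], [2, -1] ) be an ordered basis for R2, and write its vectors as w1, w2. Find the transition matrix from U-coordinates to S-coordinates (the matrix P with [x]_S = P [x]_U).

Column j of P is [uj]_S, since P maps U-coordinates to S-coordinates.
Expressing u1 in S: u1 = w1 - w2, so column 1 of P is [1, -1].
Doing the same for each uj gives P = [[1, 0], [-1, 1]].

[[1, 0], [-1, 1]]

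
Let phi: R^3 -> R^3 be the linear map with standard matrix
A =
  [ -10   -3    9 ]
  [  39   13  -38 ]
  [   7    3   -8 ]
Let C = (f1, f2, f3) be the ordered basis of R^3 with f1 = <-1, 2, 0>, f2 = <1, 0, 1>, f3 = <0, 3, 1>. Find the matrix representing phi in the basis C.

[[-2, -1, 2], [2, -2, 2], [-3, 1, -1]]

The j-th column of [phi]_C is [phi(fj)]_C.
phi(f1) = A f1 = <4, -13, -1> = -2f1 + 2f2 - 3f3, so column 1 is <-2, 2, -3>.
Repeating for f2, f3 and assembling the columns gives [[-2, -1, 2], [2, -2, 2], [-3, 1, -1]].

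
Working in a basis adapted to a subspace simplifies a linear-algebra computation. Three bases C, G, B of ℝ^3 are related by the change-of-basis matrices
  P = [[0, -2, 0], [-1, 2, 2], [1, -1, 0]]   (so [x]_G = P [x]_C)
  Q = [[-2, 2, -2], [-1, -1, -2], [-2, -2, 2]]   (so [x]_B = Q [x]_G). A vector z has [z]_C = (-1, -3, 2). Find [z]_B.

First [z]_G = P [z]_C = (6, -1, 2).
Then [z]_B = Q [z]_G = (-18, -9, -6).

(-18, -9, -6)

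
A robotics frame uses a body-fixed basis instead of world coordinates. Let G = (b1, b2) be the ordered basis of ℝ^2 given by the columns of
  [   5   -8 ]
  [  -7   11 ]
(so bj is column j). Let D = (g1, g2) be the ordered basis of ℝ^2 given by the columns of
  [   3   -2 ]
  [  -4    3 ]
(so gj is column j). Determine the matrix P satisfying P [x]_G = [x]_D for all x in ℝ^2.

[[1, -2], [-1, 1]]

Take x = bj: its G-coordinates are the j-th standard unit vector, so P e_j — column j of P — equals [bj]_D.
b1 = g1 - g2, giving column 1 = (1, -1); repeating for each j gives P = [[1, -2], [-1, 1]].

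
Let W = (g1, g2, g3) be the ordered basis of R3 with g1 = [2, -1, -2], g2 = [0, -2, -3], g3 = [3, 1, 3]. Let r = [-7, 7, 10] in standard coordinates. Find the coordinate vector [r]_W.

[r]_W is the unique c with M c = r, where M has columns g1, ..., g3.
Solving this 3x3 system gives c = (-2, -3, -1).
Check: -2g1 - 3g2 - g3 = [-7, 7, 10].

[-2, -3, -1]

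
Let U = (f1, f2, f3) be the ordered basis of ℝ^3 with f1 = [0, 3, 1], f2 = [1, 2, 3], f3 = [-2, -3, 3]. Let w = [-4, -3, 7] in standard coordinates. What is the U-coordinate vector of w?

Write w = c_1 f1 + ... + c_3 f3 and solve for the c_i.
Gaussian elimination on [M | w] yields c = (1, 0, 2).
Check: f1 + 0·f2 + 2f3 = [-4, -3, 7].

[1, 0, 2]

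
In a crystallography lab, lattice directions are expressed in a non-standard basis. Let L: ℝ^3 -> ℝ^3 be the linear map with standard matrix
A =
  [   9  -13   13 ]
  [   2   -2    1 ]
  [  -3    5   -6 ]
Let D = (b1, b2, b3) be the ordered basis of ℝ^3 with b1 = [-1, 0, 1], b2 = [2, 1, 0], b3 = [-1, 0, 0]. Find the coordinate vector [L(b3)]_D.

Compute L(b3) = A b3 = [-9, -2, 3] in standard coordinates.
Then write this in D-coordinates: solve for y in y_1 b1 + ... + y_3 b3 = [-9, -2, 3].
This gives y = [3, -2, 2], which is column 3 of [L]_D.

[3, -2, 2]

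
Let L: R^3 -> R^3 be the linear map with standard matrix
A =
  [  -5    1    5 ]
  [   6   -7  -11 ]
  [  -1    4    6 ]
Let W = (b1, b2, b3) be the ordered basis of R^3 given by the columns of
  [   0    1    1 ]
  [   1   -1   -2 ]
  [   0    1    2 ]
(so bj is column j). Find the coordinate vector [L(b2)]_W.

<3, -3, 2>

Column 2 of [L]_W is the W-coordinate vector of L(b2).
In standard coordinates L(b2) = A b2 = <-1, 2, 1>.
Converting to W: <-1, 2, 1> = 3b1 - 3b2 + 2b3, so the coordinate vector is <3, -3, 2>.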